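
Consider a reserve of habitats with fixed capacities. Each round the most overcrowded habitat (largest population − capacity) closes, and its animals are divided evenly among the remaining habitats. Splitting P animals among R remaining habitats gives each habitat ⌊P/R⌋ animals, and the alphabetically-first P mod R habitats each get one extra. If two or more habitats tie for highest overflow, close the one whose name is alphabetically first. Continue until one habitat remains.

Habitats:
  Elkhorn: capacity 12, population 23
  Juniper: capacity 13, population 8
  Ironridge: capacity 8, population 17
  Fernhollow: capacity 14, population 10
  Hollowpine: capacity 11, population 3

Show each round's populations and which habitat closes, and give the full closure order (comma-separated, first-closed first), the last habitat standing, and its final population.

Round 1: Elkhorn=23 Fernhollow=10 Hollowpine=3 Ironridge=17 Juniper=8 → close Elkhorn (overflow 11)
  23÷4 = 5 each, +1 to first 3
Round 2: Fernhollow=16 Hollowpine=9 Ironridge=23 Juniper=13 → close Ironridge (overflow 15)
  23÷3 = 7 each, +1 to first 2
Round 3: Fernhollow=24 Hollowpine=17 Juniper=20 → close Fernhollow (overflow 10)
  24÷2 = 12 each, +1 to first 0
Round 4: Hollowpine=29 Juniper=32 → close Juniper (overflow 19)
  32÷1 = 32 each, +1 to first 0

Closure order: Elkhorn, Ironridge, Fernhollow, Juniper
Last habitat: Hollowpine with 61 animals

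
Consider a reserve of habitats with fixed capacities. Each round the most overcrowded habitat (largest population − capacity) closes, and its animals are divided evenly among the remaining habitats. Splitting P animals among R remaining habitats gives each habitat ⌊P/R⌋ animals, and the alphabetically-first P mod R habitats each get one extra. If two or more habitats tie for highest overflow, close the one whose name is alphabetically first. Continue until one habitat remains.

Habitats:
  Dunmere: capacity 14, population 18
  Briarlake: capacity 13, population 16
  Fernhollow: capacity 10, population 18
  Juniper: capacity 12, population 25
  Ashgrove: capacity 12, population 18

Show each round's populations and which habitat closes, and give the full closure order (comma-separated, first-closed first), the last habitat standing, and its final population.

Round 1: Ashgrove=18 Briarlake=16 Dunmere=18 Fernhollow=18 Juniper=25 → close Juniper (overflow 13)
  25÷4 = 6 each, +1 to first 1
Round 2: Ashgrove=25 Briarlake=22 Dunmere=24 Fernhollow=24 → close Fernhollow (overflow 14)
  24÷3 = 8 each, +1 to first 0
Round 3: Ashgrove=33 Briarlake=30 Dunmere=32 → close Ashgrove (overflow 21)
  33÷2 = 16 each, +1 to first 1
Round 4: Briarlake=47 Dunmere=48 → close Briarlake (overflow 34)
  47÷1 = 47 each, +1 to first 0

Closure order: Juniper, Fernhollow, Ashgrove, Briarlake
Last habitat: Dunmere with 95 animals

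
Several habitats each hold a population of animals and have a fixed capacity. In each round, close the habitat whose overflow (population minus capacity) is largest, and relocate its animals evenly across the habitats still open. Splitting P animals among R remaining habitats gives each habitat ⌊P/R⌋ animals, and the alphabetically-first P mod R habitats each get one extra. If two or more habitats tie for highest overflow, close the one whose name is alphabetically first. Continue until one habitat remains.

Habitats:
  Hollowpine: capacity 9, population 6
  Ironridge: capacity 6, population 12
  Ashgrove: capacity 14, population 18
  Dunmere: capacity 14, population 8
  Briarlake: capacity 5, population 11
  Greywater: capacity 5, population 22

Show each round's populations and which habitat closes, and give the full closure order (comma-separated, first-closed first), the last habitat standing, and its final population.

Closure order: Greywater, Briarlake, Ironridge, Ashgrove, Hollowpine
Last habitat: Dunmere with 77 animals

Round 1: Ashgrove=18 Briarlake=11 Dunmere=8 Greywater=22 Hollowpine=6 Ironridge=12 → close Greywater (overflow 17)
  22÷5 = 4 each, +1 to first 2
Round 2: Ashgrove=23 Briarlake=16 Dunmere=12 Hollowpine=10 Ironridge=16 → close Briarlake (overflow 11)
  16÷4 = 4 each, +1 to first 0
Round 3: Ashgrove=27 Dunmere=16 Hollowpine=14 Ironridge=20 → close Ironridge (overflow 14)
  20÷3 = 6 each, +1 to first 2
Round 4: Ashgrove=34 Dunmere=23 Hollowpine=20 → close Ashgrove (overflow 20)
  34÷2 = 17 each, +1 to first 0
Round 5: Dunmere=40 Hollowpine=37 → close Hollowpine (overflow 28)
  37÷1 = 37 each, +1 to first 0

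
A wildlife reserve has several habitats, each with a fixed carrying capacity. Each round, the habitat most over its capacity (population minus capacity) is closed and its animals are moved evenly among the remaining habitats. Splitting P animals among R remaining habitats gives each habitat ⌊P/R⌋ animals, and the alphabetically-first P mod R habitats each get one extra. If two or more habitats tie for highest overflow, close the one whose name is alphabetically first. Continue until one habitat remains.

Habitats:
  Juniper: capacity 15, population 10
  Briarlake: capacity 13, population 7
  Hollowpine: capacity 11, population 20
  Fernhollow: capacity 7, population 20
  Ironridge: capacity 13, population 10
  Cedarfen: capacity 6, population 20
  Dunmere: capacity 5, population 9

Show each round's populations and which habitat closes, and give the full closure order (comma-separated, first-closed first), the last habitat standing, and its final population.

Round 1: Briarlake=7 Cedarfen=20 Dunmere=9 Fernhollow=20 Hollowpine=20 Ironridge=10 Juniper=10 → close Cedarfen (overflow 14)
  20÷6 = 3 each, +1 to first 2
Round 2: Briarlake=11 Dunmere=13 Fernhollow=23 Hollowpine=23 Ironridge=13 Juniper=13 → close Fernhollow (overflow 16)
  23÷5 = 4 each, +1 to first 3
Round 3: Briarlake=16 Dunmere=18 Hollowpine=28 Ironridge=17 Juniper=17 → close Hollowpine (overflow 17)
  28÷4 = 7 each, +1 to first 0
Round 4: Briarlake=23 Dunmere=25 Ironridge=24 Juniper=24 → close Dunmere (overflow 20)
  25÷3 = 8 each, +1 to first 1
Round 5: Briarlake=32 Ironridge=32 Juniper=32 → close Briarlake (overflow 19)
  32÷2 = 16 each, +1 to first 0
Round 6: Ironridge=48 Juniper=48 → close Ironridge (overflow 35)
  48÷1 = 48 each, +1 to first 0

Closure order: Cedarfen, Fernhollow, Hollowpine, Dunmere, Briarlake, Ironridge
Last habitat: Juniper with 96 animals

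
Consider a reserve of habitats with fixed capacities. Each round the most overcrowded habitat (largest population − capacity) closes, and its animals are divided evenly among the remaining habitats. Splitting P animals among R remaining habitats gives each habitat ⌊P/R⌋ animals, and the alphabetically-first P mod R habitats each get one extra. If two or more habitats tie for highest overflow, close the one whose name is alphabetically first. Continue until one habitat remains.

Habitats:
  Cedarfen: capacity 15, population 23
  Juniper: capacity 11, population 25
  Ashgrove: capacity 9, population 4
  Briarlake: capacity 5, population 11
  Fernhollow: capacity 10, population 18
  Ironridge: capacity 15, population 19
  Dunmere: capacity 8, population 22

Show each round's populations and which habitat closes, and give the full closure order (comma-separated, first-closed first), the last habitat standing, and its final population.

Closure order: Dunmere, Juniper, Cedarfen, Fernhollow, Briarlake, Ironridge
Last habitat: Ashgrove with 122 animals

Round 1: Ashgrove=4 Briarlake=11 Cedarfen=23 Dunmere=22 Fernhollow=18 Ironridge=19 Juniper=25 → close Dunmere (overflow 14)
  22÷6 = 3 each, +1 to first 4
Round 2: Ashgrove=8 Briarlake=15 Cedarfen=27 Fernhollow=22 Ironridge=22 Juniper=28 → close Juniper (overflow 17)
  28÷5 = 5 each, +1 to first 3
Round 3: Ashgrove=14 Briarlake=21 Cedarfen=33 Fernhollow=27 Ironridge=27 → close Cedarfen (overflow 18)
  33÷4 = 8 each, +1 to first 1
Round 4: Ashgrove=23 Briarlake=29 Fernhollow=35 Ironridge=35 → close Fernhollow (overflow 25)
  35÷3 = 11 each, +1 to first 2
Round 5: Ashgrove=35 Briarlake=41 Ironridge=46 → close Briarlake (overflow 36)
  41÷2 = 20 each, +1 to first 1
Round 6: Ashgrove=56 Ironridge=66 → close Ironridge (overflow 51)
  66÷1 = 66 each, +1 to first 0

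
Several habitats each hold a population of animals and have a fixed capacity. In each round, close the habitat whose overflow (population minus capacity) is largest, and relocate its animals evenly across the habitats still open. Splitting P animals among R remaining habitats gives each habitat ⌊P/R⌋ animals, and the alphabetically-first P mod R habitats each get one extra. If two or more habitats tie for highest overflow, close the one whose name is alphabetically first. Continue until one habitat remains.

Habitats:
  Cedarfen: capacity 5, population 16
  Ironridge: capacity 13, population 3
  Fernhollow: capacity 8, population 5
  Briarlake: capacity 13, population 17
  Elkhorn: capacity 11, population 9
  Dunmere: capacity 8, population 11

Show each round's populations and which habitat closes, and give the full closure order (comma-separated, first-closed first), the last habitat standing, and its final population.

Round 1: Briarlake=17 Cedarfen=16 Dunmere=11 Elkhorn=9 Fernhollow=5 Ironridge=3 → close Cedarfen (overflow 11)
  16÷5 = 3 each, +1 to first 1
Round 2: Briarlake=21 Dunmere=14 Elkhorn=12 Fernhollow=8 Ironridge=6 → close Briarlake (overflow 8)
  21÷4 = 5 each, +1 to first 1
Round 3: Dunmere=20 Elkhorn=17 Fernhollow=13 Ironridge=11 → close Dunmere (overflow 12)
  20÷3 = 6 each, +1 to first 2
Round 4: Elkhorn=24 Fernhollow=20 Ironridge=17 → close Elkhorn (overflow 13)
  24÷2 = 12 each, +1 to first 0
Round 5: Fernhollow=32 Ironridge=29 → close Fernhollow (overflow 24)
  32÷1 = 32 each, +1 to first 0

Closure order: Cedarfen, Briarlake, Dunmere, Elkhorn, Fernhollow
Last habitat: Ironridge with 61 animals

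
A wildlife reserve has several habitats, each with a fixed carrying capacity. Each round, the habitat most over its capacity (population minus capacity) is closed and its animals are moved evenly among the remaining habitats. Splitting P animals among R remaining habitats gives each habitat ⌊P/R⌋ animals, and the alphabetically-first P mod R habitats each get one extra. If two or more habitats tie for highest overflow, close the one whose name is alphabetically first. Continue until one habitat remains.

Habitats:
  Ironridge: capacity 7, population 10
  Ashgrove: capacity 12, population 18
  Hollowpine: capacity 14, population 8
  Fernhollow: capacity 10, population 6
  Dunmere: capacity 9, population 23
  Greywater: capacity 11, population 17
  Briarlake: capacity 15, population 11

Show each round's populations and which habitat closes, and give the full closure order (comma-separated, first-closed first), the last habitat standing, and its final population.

Closure order: Dunmere, Ashgrove, Greywater, Ironridge, Briarlake, Fernhollow
Last habitat: Hollowpine with 93 animals

Round 1: Ashgrove=18 Briarlake=11 Dunmere=23 Fernhollow=6 Greywater=17 Hollowpine=8 Ironridge=10 → close Dunmere (overflow 14)
  23÷6 = 3 each, +1 to first 5
Round 2: Ashgrove=22 Briarlake=15 Fernhollow=10 Greywater=21 Hollowpine=12 Ironridge=13 → close Ashgrove (overflow 10)
  22÷5 = 4 each, +1 to first 2
Round 3: Briarlake=20 Fernhollow=15 Greywater=25 Hollowpine=16 Ironridge=17 → close Greywater (overflow 14)
  25÷4 = 6 each, +1 to first 1
Round 4: Briarlake=27 Fernhollow=21 Hollowpine=22 Ironridge=23 → close Ironridge (overflow 16)
  23÷3 = 7 each, +1 to first 2
Round 5: Briarlake=35 Fernhollow=29 Hollowpine=29 → close Briarlake (overflow 20)
  35÷2 = 17 each, +1 to first 1
Round 6: Fernhollow=47 Hollowpine=46 → close Fernhollow (overflow 37)
  47÷1 = 47 each, +1 to first 0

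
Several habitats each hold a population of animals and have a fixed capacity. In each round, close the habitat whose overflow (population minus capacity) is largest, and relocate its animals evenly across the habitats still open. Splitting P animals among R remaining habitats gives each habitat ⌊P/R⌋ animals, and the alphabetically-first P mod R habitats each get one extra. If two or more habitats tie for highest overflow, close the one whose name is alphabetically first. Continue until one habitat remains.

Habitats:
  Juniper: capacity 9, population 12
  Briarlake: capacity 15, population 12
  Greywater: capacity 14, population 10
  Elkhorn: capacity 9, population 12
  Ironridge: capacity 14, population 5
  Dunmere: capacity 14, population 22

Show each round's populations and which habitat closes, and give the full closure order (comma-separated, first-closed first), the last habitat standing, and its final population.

Round 1: Briarlake=12 Dunmere=22 Elkhorn=12 Greywater=10 Ironridge=5 Juniper=12 → close Dunmere (overflow 8)
  22÷5 = 4 each, +1 to first 2
Round 2: Briarlake=17 Elkhorn=17 Greywater=14 Ironridge=9 Juniper=16 → close Elkhorn (overflow 8)
  17÷4 = 4 each, +1 to first 1
Round 3: Briarlake=22 Greywater=18 Ironridge=13 Juniper=20 → close Juniper (overflow 11)
  20÷3 = 6 each, +1 to first 2
Round 4: Briarlake=29 Greywater=25 Ironridge=19 → close Briarlake (overflow 14)
  29÷2 = 14 each, +1 to first 1
Round 5: Greywater=40 Ironridge=33 → close Greywater (overflow 26)
  40÷1 = 40 each, +1 to first 0

Closure order: Dunmere, Elkhorn, Juniper, Briarlake, Greywater
Last habitat: Ironridge with 73 animals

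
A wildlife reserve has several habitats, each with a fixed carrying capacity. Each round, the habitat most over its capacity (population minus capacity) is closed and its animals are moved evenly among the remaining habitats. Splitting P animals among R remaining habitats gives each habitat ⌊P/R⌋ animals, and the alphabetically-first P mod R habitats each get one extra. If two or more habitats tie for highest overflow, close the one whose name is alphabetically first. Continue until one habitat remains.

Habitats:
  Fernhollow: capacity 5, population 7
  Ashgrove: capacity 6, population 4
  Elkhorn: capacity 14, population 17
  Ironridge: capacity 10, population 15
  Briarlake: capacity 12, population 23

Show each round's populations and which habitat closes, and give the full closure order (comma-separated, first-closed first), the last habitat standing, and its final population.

Closure order: Briarlake, Ironridge, Elkhorn, Fernhollow
Last habitat: Ashgrove with 66 animals

Round 1: Ashgrove=4 Briarlake=23 Elkhorn=17 Fernhollow=7 Ironridge=15 → close Briarlake (overflow 11)
  23÷4 = 5 each, +1 to first 3
Round 2: Ashgrove=10 Elkhorn=23 Fernhollow=13 Ironridge=20 → close Ironridge (overflow 10)
  20÷3 = 6 each, +1 to first 2
Round 3: Ashgrove=17 Elkhorn=30 Fernhollow=19 → close Elkhorn (overflow 16)
  30÷2 = 15 each, +1 to first 0
Round 4: Ashgrove=32 Fernhollow=34 → close Fernhollow (overflow 29)
  34÷1 = 34 each, +1 to first 0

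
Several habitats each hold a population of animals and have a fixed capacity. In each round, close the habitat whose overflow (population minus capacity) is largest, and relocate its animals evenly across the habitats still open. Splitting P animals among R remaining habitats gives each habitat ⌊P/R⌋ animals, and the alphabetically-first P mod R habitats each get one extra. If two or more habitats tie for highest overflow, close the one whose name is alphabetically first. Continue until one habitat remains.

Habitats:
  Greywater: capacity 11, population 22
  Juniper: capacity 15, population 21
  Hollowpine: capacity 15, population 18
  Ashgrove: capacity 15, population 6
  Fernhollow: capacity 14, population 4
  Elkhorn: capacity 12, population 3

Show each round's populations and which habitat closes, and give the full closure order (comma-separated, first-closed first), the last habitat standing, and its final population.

Closure order: Greywater, Juniper, Hollowpine, Ashgrove, Elkhorn
Last habitat: Fernhollow with 74 animals

Round 1: Ashgrove=6 Elkhorn=3 Fernhollow=4 Greywater=22 Hollowpine=18 Juniper=21 → close Greywater (overflow 11)
  22÷5 = 4 each, +1 to first 2
Round 2: Ashgrove=11 Elkhorn=8 Fernhollow=8 Hollowpine=22 Juniper=25 → close Juniper (overflow 10)
  25÷4 = 6 each, +1 to first 1
Round 3: Ashgrove=18 Elkhorn=14 Fernhollow=14 Hollowpine=28 → close Hollowpine (overflow 13)
  28÷3 = 9 each, +1 to first 1
Round 4: Ashgrove=28 Elkhorn=23 Fernhollow=23 → close Ashgrove (overflow 13)
  28÷2 = 14 each, +1 to first 0
Round 5: Elkhorn=37 Fernhollow=37 → close Elkhorn (overflow 25)
  37÷1 = 37 each, +1 to first 0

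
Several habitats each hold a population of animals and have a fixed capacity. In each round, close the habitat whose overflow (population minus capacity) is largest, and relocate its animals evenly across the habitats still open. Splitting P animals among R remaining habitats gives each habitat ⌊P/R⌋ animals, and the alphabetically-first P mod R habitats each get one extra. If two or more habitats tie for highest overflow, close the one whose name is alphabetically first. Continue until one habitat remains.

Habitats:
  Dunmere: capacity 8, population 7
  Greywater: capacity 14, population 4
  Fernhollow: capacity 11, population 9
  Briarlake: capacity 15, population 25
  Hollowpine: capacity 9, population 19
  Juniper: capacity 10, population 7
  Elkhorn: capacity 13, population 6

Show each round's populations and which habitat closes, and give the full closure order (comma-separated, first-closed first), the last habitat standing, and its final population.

Round 1: Briarlake=25 Dunmere=7 Elkhorn=6 Fernhollow=9 Greywater=4 Hollowpine=19 Juniper=7 → close Briarlake (overflow 10)
  25÷6 = 4 each, +1 to first 1
Round 2: Dunmere=12 Elkhorn=10 Fernhollow=13 Greywater=8 Hollowpine=23 Juniper=11 → close Hollowpine (overflow 14)
  23÷5 = 4 each, +1 to first 3
Round 3: Dunmere=17 Elkhorn=15 Fernhollow=18 Greywater=12 Juniper=15 → close Dunmere (overflow 9)
  17÷4 = 4 each, +1 to first 1
Round 4: Elkhorn=20 Fernhollow=22 Greywater=16 Juniper=19 → close Fernhollow (overflow 11)
  22÷3 = 7 each, +1 to first 1
Round 5: Elkhorn=28 Greywater=23 Juniper=26 → close Juniper (overflow 16)
  26÷2 = 13 each, +1 to first 0
Round 6: Elkhorn=41 Greywater=36 → close Elkhorn (overflow 28)
  41÷1 = 41 each, +1 to first 0

Closure order: Briarlake, Hollowpine, Dunmere, Fernhollow, Juniper, Elkhorn
Last habitat: Greywater with 77 animals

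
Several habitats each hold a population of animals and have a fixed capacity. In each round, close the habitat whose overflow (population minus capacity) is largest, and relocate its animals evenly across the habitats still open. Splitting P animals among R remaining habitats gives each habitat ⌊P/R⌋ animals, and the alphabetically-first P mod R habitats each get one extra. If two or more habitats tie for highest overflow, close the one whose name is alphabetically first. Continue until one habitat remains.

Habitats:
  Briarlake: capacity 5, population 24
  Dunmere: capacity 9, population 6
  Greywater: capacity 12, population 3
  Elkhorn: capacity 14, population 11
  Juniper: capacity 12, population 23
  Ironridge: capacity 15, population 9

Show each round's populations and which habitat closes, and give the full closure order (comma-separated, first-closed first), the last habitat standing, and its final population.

Closure order: Briarlake, Juniper, Dunmere, Elkhorn, Ironridge
Last habitat: Greywater with 76 animals

Round 1: Briarlake=24 Dunmere=6 Elkhorn=11 Greywater=3 Ironridge=9 Juniper=23 → close Briarlake (overflow 19)
  24÷5 = 4 each, +1 to first 4
Round 2: Dunmere=11 Elkhorn=16 Greywater=8 Ironridge=14 Juniper=27 → close Juniper (overflow 15)
  27÷4 = 6 each, +1 to first 3
Round 3: Dunmere=18 Elkhorn=23 Greywater=15 Ironridge=20 → close Dunmere (overflow 9)
  18÷3 = 6 each, +1 to first 0
Round 4: Elkhorn=29 Greywater=21 Ironridge=26 → close Elkhorn (overflow 15)
  29÷2 = 14 each, +1 to first 1
Round 5: Greywater=36 Ironridge=40 → close Ironridge (overflow 25)
  40÷1 = 40 each, +1 to first 0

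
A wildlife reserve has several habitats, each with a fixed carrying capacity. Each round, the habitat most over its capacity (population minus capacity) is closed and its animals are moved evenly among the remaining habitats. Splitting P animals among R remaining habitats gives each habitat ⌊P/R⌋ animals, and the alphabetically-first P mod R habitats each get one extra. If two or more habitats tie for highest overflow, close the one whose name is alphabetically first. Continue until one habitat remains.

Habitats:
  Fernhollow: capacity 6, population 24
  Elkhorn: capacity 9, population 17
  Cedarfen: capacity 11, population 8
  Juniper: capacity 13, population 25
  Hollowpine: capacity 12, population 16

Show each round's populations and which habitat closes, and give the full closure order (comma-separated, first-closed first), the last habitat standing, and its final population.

Round 1: Cedarfen=8 Elkhorn=17 Fernhollow=24 Hollowpine=16 Juniper=25 → close Fernhollow (overflow 18)
  24÷4 = 6 each, +1 to first 0
Round 2: Cedarfen=14 Elkhorn=23 Hollowpine=22 Juniper=31 → close Juniper (overflow 18)
  31÷3 = 10 each, +1 to first 1
Round 3: Cedarfen=25 Elkhorn=33 Hollowpine=32 → close Elkhorn (overflow 24)
  33÷2 = 16 each, +1 to first 1
Round 4: Cedarfen=42 Hollowpine=48 → close Hollowpine (overflow 36)
  48÷1 = 48 each, +1 to first 0

Closure order: Fernhollow, Juniper, Elkhorn, Hollowpine
Last habitat: Cedarfen with 90 animals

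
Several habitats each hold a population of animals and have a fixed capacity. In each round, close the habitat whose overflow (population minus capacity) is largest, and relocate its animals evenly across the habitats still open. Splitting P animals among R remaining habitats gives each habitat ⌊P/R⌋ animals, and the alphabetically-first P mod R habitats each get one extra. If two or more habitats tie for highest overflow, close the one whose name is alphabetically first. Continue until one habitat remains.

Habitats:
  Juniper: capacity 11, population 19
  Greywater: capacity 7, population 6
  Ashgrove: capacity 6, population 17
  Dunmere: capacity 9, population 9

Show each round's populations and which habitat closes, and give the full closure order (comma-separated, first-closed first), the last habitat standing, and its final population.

Closure order: Ashgrove, Juniper, Dunmere
Last habitat: Greywater with 51 animals

Round 1: Ashgrove=17 Dunmere=9 Greywater=6 Juniper=19 → close Ashgrove (overflow 11)
  17÷3 = 5 each, +1 to first 2
Round 2: Dunmere=15 Greywater=12 Juniper=24 → close Juniper (overflow 13)
  24÷2 = 12 each, +1 to first 0
Round 3: Dunmere=27 Greywater=24 → close Dunmere (overflow 18)
  27÷1 = 27 each, +1 to first 0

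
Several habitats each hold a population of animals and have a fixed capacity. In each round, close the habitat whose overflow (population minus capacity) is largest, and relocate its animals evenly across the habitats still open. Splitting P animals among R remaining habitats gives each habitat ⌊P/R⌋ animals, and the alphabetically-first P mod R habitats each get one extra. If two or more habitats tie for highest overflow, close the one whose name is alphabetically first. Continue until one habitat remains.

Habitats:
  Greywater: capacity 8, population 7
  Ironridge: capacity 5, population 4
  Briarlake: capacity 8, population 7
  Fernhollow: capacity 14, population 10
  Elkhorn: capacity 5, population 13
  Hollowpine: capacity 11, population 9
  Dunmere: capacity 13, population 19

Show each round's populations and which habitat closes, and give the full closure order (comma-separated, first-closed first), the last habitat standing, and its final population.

Round 1: Briarlake=7 Dunmere=19 Elkhorn=13 Fernhollow=10 Greywater=7 Hollowpine=9 Ironridge=4 → close Elkhorn (overflow 8)
  13÷6 = 2 each, +1 to first 1
Round 2: Briarlake=10 Dunmere=21 Fernhollow=12 Greywater=9 Hollowpine=11 Ironridge=6 → close Dunmere (overflow 8)
  21÷5 = 4 each, +1 to first 1
Round 3: Briarlake=15 Fernhollow=16 Greywater=13 Hollowpine=15 Ironridge=10 → close Briarlake (overflow 7)
  15÷4 = 3 each, +1 to first 3
Round 4: Fernhollow=20 Greywater=17 Hollowpine=19 Ironridge=13 → close Greywater (overflow 9)
  17÷3 = 5 each, +1 to first 2
Round 5: Fernhollow=26 Hollowpine=25 Ironridge=18 → close Hollowpine (overflow 14)
  25÷2 = 12 each, +1 to first 1
Round 6: Fernhollow=39 Ironridge=30 → close Fernhollow (overflow 25)
  39÷1 = 39 each, +1 to first 0

Closure order: Elkhorn, Dunmere, Briarlake, Greywater, Hollowpine, Fernhollow
Last habitat: Ironridge with 69 animals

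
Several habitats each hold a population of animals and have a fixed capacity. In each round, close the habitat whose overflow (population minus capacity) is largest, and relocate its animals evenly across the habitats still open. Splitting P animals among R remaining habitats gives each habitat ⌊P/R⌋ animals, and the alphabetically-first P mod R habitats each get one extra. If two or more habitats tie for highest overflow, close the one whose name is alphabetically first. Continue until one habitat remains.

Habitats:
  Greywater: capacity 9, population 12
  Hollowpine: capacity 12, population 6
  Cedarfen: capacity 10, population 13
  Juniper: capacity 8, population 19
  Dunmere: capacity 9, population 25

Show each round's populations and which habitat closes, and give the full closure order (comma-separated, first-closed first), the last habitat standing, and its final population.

Closure order: Dunmere, Juniper, Cedarfen, Greywater
Last habitat: Hollowpine with 75 animals

Round 1: Cedarfen=13 Dunmere=25 Greywater=12 Hollowpine=6 Juniper=19 → close Dunmere (overflow 16)
  25÷4 = 6 each, +1 to first 1
Round 2: Cedarfen=20 Greywater=18 Hollowpine=12 Juniper=25 → close Juniper (overflow 17)
  25÷3 = 8 each, +1 to first 1
Round 3: Cedarfen=29 Greywater=26 Hollowpine=20 → close Cedarfen (overflow 19)
  29÷2 = 14 each, +1 to first 1
Round 4: Greywater=41 Hollowpine=34 → close Greywater (overflow 32)
  41÷1 = 41 each, +1 to first 0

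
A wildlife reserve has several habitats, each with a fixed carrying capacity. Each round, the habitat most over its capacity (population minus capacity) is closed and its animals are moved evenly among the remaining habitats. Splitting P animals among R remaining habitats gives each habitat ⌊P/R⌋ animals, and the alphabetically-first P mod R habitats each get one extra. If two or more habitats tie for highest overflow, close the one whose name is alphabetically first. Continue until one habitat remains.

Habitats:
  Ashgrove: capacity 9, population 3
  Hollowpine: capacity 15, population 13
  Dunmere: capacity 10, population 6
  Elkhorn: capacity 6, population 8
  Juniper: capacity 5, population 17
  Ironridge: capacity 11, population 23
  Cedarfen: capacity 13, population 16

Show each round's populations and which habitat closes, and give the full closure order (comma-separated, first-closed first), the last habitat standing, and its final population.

Closure order: Ironridge, Juniper, Cedarfen, Elkhorn, Hollowpine, Dunmere
Last habitat: Ashgrove with 86 animals

Round 1: Ashgrove=3 Cedarfen=16 Dunmere=6 Elkhorn=8 Hollowpine=13 Ironridge=23 Juniper=17 → close Ironridge (overflow 12)
  23÷6 = 3 each, +1 to first 5
Round 2: Ashgrove=7 Cedarfen=20 Dunmere=10 Elkhorn=12 Hollowpine=17 Juniper=20 → close Juniper (overflow 15)
  20÷5 = 4 each, +1 to first 0
Round 3: Ashgrove=11 Cedarfen=24 Dunmere=14 Elkhorn=16 Hollowpine=21 → close Cedarfen (overflow 11)
  24÷4 = 6 each, +1 to first 0
Round 4: Ashgrove=17 Dunmere=20 Elkhorn=22 Hollowpine=27 → close Elkhorn (overflow 16)
  22÷3 = 7 each, +1 to first 1
Round 5: Ashgrove=25 Dunmere=27 Hollowpine=34 → close Hollowpine (overflow 19)
  34÷2 = 17 each, +1 to first 0
Round 6: Ashgrove=42 Dunmere=44 → close Dunmere (overflow 34)
  44÷1 = 44 each, +1 to first 0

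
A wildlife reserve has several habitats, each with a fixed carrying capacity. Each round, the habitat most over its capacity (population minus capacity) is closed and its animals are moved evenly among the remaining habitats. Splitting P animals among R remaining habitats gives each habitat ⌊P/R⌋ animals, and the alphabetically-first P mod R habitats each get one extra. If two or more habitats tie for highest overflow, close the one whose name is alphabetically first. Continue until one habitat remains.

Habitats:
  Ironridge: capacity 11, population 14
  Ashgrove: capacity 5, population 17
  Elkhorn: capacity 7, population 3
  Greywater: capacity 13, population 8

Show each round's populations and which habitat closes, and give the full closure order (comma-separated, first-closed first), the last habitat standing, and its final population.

Closure order: Ashgrove, Ironridge, Elkhorn
Last habitat: Greywater with 42 animals

Round 1: Ashgrove=17 Elkhorn=3 Greywater=8 Ironridge=14 → close Ashgrove (overflow 12)
  17÷3 = 5 each, +1 to first 2
Round 2: Elkhorn=9 Greywater=14 Ironridge=19 → close Ironridge (overflow 8)
  19÷2 = 9 each, +1 to first 1
Round 3: Elkhorn=19 Greywater=23 → close Elkhorn (overflow 12)
  19÷1 = 19 each, +1 to first 0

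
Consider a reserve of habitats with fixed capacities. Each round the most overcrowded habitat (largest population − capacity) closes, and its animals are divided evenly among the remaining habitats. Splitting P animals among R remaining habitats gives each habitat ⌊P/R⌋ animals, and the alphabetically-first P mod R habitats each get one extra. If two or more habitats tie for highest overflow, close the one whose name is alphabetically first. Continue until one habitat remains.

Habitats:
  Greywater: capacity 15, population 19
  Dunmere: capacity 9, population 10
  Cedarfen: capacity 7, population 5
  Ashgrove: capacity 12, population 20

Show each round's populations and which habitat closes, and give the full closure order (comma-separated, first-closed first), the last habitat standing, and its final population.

Round 1: Ashgrove=20 Cedarfen=5 Dunmere=10 Greywater=19 → close Ashgrove (overflow 8)
  20÷3 = 6 each, +1 to first 2
Round 2: Cedarfen=12 Dunmere=17 Greywater=25 → close Greywater (overflow 10)
  25÷2 = 12 each, +1 to first 1
Round 3: Cedarfen=25 Dunmere=29 → close Dunmere (overflow 20)
  29÷1 = 29 each, +1 to first 0

Closure order: Ashgrove, Greywater, Dunmere
Last habitat: Cedarfen with 54 animals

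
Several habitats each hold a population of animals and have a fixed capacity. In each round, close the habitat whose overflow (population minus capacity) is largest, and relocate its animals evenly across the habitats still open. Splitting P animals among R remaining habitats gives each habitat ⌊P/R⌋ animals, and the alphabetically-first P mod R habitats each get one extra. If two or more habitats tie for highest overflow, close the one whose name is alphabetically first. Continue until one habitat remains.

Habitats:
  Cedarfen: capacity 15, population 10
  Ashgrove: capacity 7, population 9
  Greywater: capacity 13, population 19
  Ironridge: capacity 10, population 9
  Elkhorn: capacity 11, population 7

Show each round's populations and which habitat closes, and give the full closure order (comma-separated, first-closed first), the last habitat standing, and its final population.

Round 1: Ashgrove=9 Cedarfen=10 Elkhorn=7 Greywater=19 Ironridge=9 → close Greywater (overflow 6)
  19÷4 = 4 each, +1 to first 3
Round 2: Ashgrove=14 Cedarfen=15 Elkhorn=12 Ironridge=13 → close Ashgrove (overflow 7)
  14÷3 = 4 each, +1 to first 2
Round 3: Cedarfen=20 Elkhorn=17 Ironridge=17 → close Ironridge (overflow 7)
  17÷2 = 8 each, +1 to first 1
Round 4: Cedarfen=29 Elkhorn=25 → close Cedarfen (overflow 14)
  29÷1 = 29 each, +1 to first 0

Closure order: Greywater, Ashgrove, Ironridge, Cedarfen
Last habitat: Elkhorn with 54 animals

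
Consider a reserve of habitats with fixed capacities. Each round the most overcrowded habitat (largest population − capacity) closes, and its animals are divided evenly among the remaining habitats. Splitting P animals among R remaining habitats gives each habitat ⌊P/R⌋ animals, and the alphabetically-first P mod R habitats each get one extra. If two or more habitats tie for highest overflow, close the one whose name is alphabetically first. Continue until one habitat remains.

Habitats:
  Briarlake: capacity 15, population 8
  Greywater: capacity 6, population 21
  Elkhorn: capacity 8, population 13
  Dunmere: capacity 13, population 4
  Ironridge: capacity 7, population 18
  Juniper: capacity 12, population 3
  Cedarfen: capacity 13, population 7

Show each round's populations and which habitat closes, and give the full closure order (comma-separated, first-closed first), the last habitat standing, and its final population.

Round 1: Briarlake=8 Cedarfen=7 Dunmere=4 Elkhorn=13 Greywater=21 Ironridge=18 Juniper=3 → close Greywater (overflow 15)
  21÷6 = 3 each, +1 to first 3
Round 2: Briarlake=12 Cedarfen=11 Dunmere=8 Elkhorn=16 Ironridge=21 Juniper=6 → close Ironridge (overflow 14)
  21÷5 = 4 each, +1 to first 1
Round 3: Briarlake=17 Cedarfen=15 Dunmere=12 Elkhorn=20 Juniper=10 → close Elkhorn (overflow 12)
  20÷4 = 5 each, +1 to first 0
Round 4: Briarlake=22 Cedarfen=20 Dunmere=17 Juniper=15 → close Briarlake (overflow 7)
  22÷3 = 7 each, +1 to first 1
Round 5: Cedarfen=28 Dunmere=24 Juniper=22 → close Cedarfen (overflow 15)
  28÷2 = 14 each, +1 to first 0
Round 6: Dunmere=38 Juniper=36 → close Dunmere (overflow 25)
  38÷1 = 38 each, +1 to first 0

Closure order: Greywater, Ironridge, Elkhorn, Briarlake, Cedarfen, Dunmere
Last habitat: Juniper with 74 animals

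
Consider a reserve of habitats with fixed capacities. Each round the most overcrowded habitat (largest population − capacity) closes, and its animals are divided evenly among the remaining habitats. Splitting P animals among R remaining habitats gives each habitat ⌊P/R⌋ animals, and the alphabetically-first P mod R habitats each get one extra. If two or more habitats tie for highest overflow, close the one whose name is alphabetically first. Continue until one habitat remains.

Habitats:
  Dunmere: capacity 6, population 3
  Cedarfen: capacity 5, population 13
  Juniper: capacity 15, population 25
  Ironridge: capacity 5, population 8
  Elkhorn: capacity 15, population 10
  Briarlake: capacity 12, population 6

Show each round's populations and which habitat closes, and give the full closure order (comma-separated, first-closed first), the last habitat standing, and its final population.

Closure order: Juniper, Cedarfen, Ironridge, Dunmere, Briarlake
Last habitat: Elkhorn with 65 animals

Round 1: Briarlake=6 Cedarfen=13 Dunmere=3 Elkhorn=10 Ironridge=8 Juniper=25 → close Juniper (overflow 10)
  25÷5 = 5 each, +1 to first 0
Round 2: Briarlake=11 Cedarfen=18 Dunmere=8 Elkhorn=15 Ironridge=13 → close Cedarfen (overflow 13)
  18÷4 = 4 each, +1 to first 2
Round 3: Briarlake=16 Dunmere=13 Elkhorn=19 Ironridge=17 → close Ironridge (overflow 12)
  17÷3 = 5 each, +1 to first 2
Round 4: Briarlake=22 Dunmere=19 Elkhorn=24 → close Dunmere (overflow 13)
  19÷2 = 9 each, +1 to first 1
Round 5: Briarlake=32 Elkhorn=33 → close Briarlake (overflow 20)
  32÷1 = 32 each, +1 to first 0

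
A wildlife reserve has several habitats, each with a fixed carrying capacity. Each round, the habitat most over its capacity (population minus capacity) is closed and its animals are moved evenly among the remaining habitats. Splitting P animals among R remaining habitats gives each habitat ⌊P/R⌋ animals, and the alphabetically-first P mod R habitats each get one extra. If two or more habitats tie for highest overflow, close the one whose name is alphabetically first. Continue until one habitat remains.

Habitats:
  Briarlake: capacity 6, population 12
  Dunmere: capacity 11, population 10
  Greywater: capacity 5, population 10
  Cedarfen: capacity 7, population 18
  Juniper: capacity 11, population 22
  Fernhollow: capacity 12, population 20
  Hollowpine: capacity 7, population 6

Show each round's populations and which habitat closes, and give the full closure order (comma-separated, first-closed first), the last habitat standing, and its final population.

Closure order: Cedarfen, Juniper, Fernhollow, Briarlake, Greywater, Dunmere
Last habitat: Hollowpine with 98 animals

Round 1: Briarlake=12 Cedarfen=18 Dunmere=10 Fernhollow=20 Greywater=10 Hollowpine=6 Juniper=22 → close Cedarfen (overflow 11)
  18÷6 = 3 each, +1 to first 0
Round 2: Briarlake=15 Dunmere=13 Fernhollow=23 Greywater=13 Hollowpine=9 Juniper=25 → close Juniper (overflow 14)
  25÷5 = 5 each, +1 to first 0
Round 3: Briarlake=20 Dunmere=18 Fernhollow=28 Greywater=18 Hollowpine=14 → close Fernhollow (overflow 16)
  28÷4 = 7 each, +1 to first 0
Round 4: Briarlake=27 Dunmere=25 Greywater=25 Hollowpine=21 → close Briarlake (overflow 21)
  27÷3 = 9 each, +1 to first 0
Round 5: Dunmere=34 Greywater=34 Hollowpine=30 → close Greywater (overflow 29)
  34÷2 = 17 each, +1 to first 0
Round 6: Dunmere=51 Hollowpine=47 → close Dunmere (overflow 40)
  51÷1 = 51 each, +1 to first 0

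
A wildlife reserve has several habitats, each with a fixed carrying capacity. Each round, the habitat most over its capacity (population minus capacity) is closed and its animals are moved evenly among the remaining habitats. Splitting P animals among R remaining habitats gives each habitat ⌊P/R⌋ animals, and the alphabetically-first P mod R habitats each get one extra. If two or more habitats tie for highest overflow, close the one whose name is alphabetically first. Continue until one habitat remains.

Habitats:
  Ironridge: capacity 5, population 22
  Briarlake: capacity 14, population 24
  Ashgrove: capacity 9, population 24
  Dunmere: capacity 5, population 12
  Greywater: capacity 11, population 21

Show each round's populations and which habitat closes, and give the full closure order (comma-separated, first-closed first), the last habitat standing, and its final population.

Round 1: Ashgrove=24 Briarlake=24 Dunmere=12 Greywater=21 Ironridge=22 → close Ironridge (overflow 17)
  22÷4 = 5 each, +1 to first 2
Round 2: Ashgrove=30 Briarlake=30 Dunmere=17 Greywater=26 → close Ashgrove (overflow 21)
  30÷3 = 10 each, +1 to first 0
Round 3: Briarlake=40 Dunmere=27 Greywater=36 → close Briarlake (overflow 26)
  40÷2 = 20 each, +1 to first 0
Round 4: Dunmere=47 Greywater=56 → close Greywater (overflow 45)
  56÷1 = 56 each, +1 to first 0

Closure order: Ironridge, Ashgrove, Briarlake, Greywater
Last habitat: Dunmere with 103 animals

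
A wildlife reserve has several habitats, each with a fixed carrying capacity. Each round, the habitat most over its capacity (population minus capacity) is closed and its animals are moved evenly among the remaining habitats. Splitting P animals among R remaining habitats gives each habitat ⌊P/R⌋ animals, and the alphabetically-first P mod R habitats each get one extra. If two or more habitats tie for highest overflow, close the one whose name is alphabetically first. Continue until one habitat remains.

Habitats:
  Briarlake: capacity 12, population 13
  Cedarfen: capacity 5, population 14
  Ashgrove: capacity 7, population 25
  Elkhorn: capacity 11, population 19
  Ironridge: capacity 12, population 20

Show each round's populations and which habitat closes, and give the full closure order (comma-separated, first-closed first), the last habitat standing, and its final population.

Closure order: Ashgrove, Cedarfen, Elkhorn, Ironridge
Last habitat: Briarlake with 91 animals

Round 1: Ashgrove=25 Briarlake=13 Cedarfen=14 Elkhorn=19 Ironridge=20 → close Ashgrove (overflow 18)
  25÷4 = 6 each, +1 to first 1
Round 2: Briarlake=20 Cedarfen=20 Elkhorn=25 Ironridge=26 → close Cedarfen (overflow 15)
  20÷3 = 6 each, +1 to first 2
Round 3: Briarlake=27 Elkhorn=32 Ironridge=32 → close Elkhorn (overflow 21)
  32÷2 = 16 each, +1 to first 0
Round 4: Briarlake=43 Ironridge=48 → close Ironridge (overflow 36)
  48÷1 = 48 each, +1 to first 0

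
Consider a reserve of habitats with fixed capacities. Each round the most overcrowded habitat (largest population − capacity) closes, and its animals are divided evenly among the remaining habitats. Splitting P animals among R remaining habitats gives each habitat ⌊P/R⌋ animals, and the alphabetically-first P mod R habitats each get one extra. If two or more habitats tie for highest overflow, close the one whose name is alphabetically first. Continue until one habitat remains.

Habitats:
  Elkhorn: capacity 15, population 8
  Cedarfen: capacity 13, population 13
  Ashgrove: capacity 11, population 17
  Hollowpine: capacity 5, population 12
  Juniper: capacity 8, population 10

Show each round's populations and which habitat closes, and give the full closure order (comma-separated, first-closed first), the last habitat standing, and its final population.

Closure order: Hollowpine, Ashgrove, Juniper, Cedarfen
Last habitat: Elkhorn with 60 animals

Round 1: Ashgrove=17 Cedarfen=13 Elkhorn=8 Hollowpine=12 Juniper=10 → close Hollowpine (overflow 7)
  12÷4 = 3 each, +1 to first 0
Round 2: Ashgrove=20 Cedarfen=16 Elkhorn=11 Juniper=13 → close Ashgrove (overflow 9)
  20÷3 = 6 each, +1 to first 2
Round 3: Cedarfen=23 Elkhorn=18 Juniper=19 → close Juniper (overflow 11)
  19÷2 = 9 each, +1 to first 1
Round 4: Cedarfen=33 Elkhorn=27 → close Cedarfen (overflow 20)
  33÷1 = 33 each, +1 to first 0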